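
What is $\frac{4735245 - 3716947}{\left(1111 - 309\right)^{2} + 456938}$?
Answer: $\frac{509149}{550071} \approx 0.92561$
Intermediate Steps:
$\frac{4735245 - 3716947}{\left(1111 - 309\right)^{2} + 456938} = \frac{1018298}{802^{2} + 456938} = \frac{1018298}{643204 + 456938} = \frac{1018298}{1100142} = 1018298 \cdot \frac{1}{1100142} = \frac{509149}{550071}$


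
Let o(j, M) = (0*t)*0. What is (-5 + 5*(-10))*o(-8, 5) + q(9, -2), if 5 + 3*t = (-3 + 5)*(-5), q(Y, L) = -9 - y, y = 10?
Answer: -19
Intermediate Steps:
q(Y, L) = -19 (q(Y, L) = -9 - 1*10 = -9 - 10 = -19)
t = -5 (t = -5/3 + ((-3 + 5)*(-5))/3 = -5/3 + (2*(-5))/3 = -5/3 + (1/3)*(-10) = -5/3 - 10/3 = -5)
o(j, M) = 0 (o(j, M) = (0*(-5))*0 = 0*0 = 0)
(-5 + 5*(-10))*o(-8, 5) + q(9, -2) = (-5 + 5*(-10))*0 - 19 = (-5 - 50)*0 - 19 = -55*0 - 19 = 0 - 19 = -19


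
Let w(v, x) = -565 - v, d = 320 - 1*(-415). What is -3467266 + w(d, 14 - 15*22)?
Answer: -3468566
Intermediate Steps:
d = 735 (d = 320 + 415 = 735)
-3467266 + w(d, 14 - 15*22) = -3467266 + (-565 - 1*735) = -3467266 + (-565 - 735) = -3467266 - 1300 = -3468566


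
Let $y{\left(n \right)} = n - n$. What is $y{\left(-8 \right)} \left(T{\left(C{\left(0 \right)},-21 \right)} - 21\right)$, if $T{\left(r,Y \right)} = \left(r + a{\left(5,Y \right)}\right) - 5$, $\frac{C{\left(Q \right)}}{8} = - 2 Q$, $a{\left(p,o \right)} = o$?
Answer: $0$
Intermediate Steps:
$y{\left(n \right)} = 0$
$C{\left(Q \right)} = - 16 Q$ ($C{\left(Q \right)} = 8 \left(- 2 Q\right) = - 16 Q$)
$T{\left(r,Y \right)} = -5 + Y + r$ ($T{\left(r,Y \right)} = \left(r + Y\right) - 5 = \left(Y + r\right) - 5 = -5 + Y + r$)
$y{\left(-8 \right)} \left(T{\left(C{\left(0 \right)},-21 \right)} - 21\right) = 0 \left(\left(-5 - 21 - 0\right) - 21\right) = 0 \left(\left(-5 - 21 + 0\right) - 21\right) = 0 \left(-26 - 21\right) = 0 \left(-47\right) = 0$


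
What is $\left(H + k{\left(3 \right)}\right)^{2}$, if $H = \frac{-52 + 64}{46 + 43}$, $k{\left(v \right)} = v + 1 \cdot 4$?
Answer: $\frac{403225}{7921} \approx 50.906$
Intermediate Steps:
$k{\left(v \right)} = 4 + v$ ($k{\left(v \right)} = v + 4 = 4 + v$)
$H = \frac{12}{89} \approx 0.13483$
$\left(H + k{\left(3 \right)}\right)^{2} = \left(\frac{12}{89} + \left(4 + 3\right)\right)^{2} = \left(\frac{12}{89} + 7\right)^{2} = \left(\frac{635}{89}\right)^{2} = \frac{403225}{7921}$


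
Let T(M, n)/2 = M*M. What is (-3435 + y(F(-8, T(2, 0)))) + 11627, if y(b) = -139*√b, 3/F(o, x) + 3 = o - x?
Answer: 8192 - 139*I*√57/19 ≈ 8192.0 - 55.233*I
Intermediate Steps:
T(M, n) = 2*M² (T(M, n) = 2*(M*M) = 2*M²)
F(o, x) = 3/(-3 + o - x) (F(o, x) = 3/(-3 + (o - x)) = 3/(-3 + o - x))
(-3435 + y(F(-8, T(2, 0)))) + 11627 = (-3435 - 139*I*√3/√(3 + 2*2² - 1*(-8))) + 11627 = (-3435 - 139*I*√3/√(3 + 2*4 + 8)) + 11627 = (-3435 - 139*I*√3/√(3 + 8 + 8)) + 11627 = (-3435 - 139*I*√57/19) + 11627 = 8192 - 139*I*√57/19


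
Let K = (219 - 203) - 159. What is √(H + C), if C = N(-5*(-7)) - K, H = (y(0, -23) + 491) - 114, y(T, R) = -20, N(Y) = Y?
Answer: √535 ≈ 23.130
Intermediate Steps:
K = -143 (K = 16 - 159 = -143)
H = 357 (H = (-20 + 491) - 114 = 471 - 114 = 357)
C = 178 (C = -5*(-7) - 1*(-143) = 35 + 143 = 178)
√(H + C) = √(357 + 178) = √535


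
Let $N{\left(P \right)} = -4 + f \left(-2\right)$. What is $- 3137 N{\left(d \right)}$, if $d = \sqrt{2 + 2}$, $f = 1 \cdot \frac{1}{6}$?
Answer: $\frac{40781}{3} \approx 13594.0$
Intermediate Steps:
$f = \frac{1}{6}$ ($f = 1 \cdot \frac{1}{6} = \frac{1}{6} \approx 0.16667$)
$d = 2$ ($d = \sqrt{4} = 2$)
$N{\left(P \right)} = - \frac{13}{3}$ ($N{\left(P \right)} = -4 + \frac{1}{6} \left(-2\right) = -4 - \frac{1}{3} = - \frac{13}{3}$)
$- 3137 N{\left(d \right)} = \left(-3137\right) \left(- \frac{13}{3}\right) = \frac{40781}{3}$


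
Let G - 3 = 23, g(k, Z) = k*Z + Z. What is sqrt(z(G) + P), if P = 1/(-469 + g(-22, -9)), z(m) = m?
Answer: sqrt(509530)/140 ≈ 5.0987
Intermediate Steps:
g(k, Z) = Z + Z*k (g(k, Z) = Z*k + Z = Z + Z*k)
G = 26 (G = 3 + 23 = 26)
P = -1/280 (P = 1/(-469 - 9*(1 - 22)) = 1/(-469 - 9*(-21)) = 1/(-469 + 189) = 1/(-280) = -1/280 ≈ -0.0035714)
sqrt(z(G) + P) = sqrt(26 - 1/280) = sqrt(7279/280) = sqrt(509530)/140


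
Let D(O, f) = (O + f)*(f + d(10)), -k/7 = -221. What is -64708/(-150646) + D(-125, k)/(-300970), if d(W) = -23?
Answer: -76748499482/11334981655 ≈ -6.7709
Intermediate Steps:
k = 1547 (k = -7*(-221) = 1547)
D(O, f) = (-23 + f)*(O + f) (D(O, f) = (O + f)*(f - 23) = (O + f)*(-23 + f) = (-23 + f)*(O + f))
-64708/(-150646) + D(-125, k)/(-300970) = -64708/(-150646) + (1547² - 23*(-125) - 23*1547 - 125*1547)/(-300970) = -64708*(-1/150646) + (2393209 + 2875 - 35581 - 193375)*(-1/300970) = 32354/75323 + 2167128*(-1/300970) = 32354/75323 - 1083564/150485 = -76748499482/11334981655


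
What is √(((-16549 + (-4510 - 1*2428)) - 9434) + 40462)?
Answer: √7541 ≈ 86.839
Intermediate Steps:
√(((-16549 + (-4510 - 1*2428)) - 9434) + 40462) = √(((-16549 + (-4510 - 2428)) - 9434) + 40462) = √(((-16549 - 6938) - 9434) + 40462) = √((-23487 - 9434) + 40462) = √(-32921 + 40462) = √7541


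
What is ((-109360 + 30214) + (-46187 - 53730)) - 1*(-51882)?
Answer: -127181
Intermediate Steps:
((-109360 + 30214) + (-46187 - 53730)) - 1*(-51882) = (-79146 - 99917) + 51882 = -179063 + 51882 = -127181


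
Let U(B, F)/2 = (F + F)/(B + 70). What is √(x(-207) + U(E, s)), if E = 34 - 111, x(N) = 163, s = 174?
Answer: √3115/7 ≈ 7.9732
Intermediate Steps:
E = -77
U(B, F) = 4*F/(70 + B) (U(B, F) = 2*((F + F)/(B + 70)) = 2*((2*F)/(70 + B)) = 2*(2*F/(70 + B)) = 4*F/(70 + B))
√(x(-207) + U(E, s)) = √(163 + 4*174/(70 - 77)) = √(163 + 4*174/(-7)) = √(163 + 4*174*(-⅐)) = √(163 - 696/7) = √(445/7) = √3115/7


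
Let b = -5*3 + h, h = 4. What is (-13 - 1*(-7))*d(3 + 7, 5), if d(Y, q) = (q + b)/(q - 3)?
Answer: 18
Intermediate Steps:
b = -11 (b = -5*3 + 4 = -15 + 4 = -11)
d(Y, q) = (-11 + q)/(-3 + q) (d(Y, q) = (q - 11)/(q - 3) = (-11 + q)/(-3 + q))
(-13 - 1*(-7))*d(3 + 7, 5) = (-13 - 1*(-7))*((-11 + 5)/(-3 + 5)) = (-13 + 7)*(-6/2) = -3*(-6) = -6*(-3) = 18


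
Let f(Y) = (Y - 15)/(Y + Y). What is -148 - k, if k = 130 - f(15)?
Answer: -278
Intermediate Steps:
f(Y) = (-15 + Y)/(2*Y) (f(Y) = (-15 + Y)/((2*Y)) = (-15 + Y)*(1/(2*Y)) = (-15 + Y)/(2*Y))
k = 130 (k = 130 - (-15 + 15)/(2*15) = 130 - 0/(2*15) = 130 - 1*0 = 130 + 0 = 130)
-148 - k = -148 - 1*130 = -148 - 130 = -278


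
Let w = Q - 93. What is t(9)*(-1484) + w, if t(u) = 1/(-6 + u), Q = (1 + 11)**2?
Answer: -1331/3 ≈ -443.67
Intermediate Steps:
Q = 144 (Q = 12**2 = 144)
w = 51 (w = 144 - 93 = 51)
t(9)*(-1484) + w = -1484/(-6 + 9) + 51 = -1484/3 + 51 = -1331/3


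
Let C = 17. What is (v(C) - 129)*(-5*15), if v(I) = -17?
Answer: 10950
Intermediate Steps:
(v(C) - 129)*(-5*15) = (-17 - 129)*(-5*15) = -146*(-75) = 10950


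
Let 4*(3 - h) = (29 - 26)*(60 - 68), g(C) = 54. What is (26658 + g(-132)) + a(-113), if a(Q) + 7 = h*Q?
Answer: 25688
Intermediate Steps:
h = 9 (h = 3 - (29 - 26)*(60 - 68)/4 = 3 - 3*(-8)/4 = 3 - ¼*(-24) = 3 + 6 = 9)
a(Q) = -7 + 9*Q
(26658 + g(-132)) + a(-113) = (26658 + 54) + (-7 + 9*(-113)) = 26712 + (-7 - 1017) = 26712 - 1024 = 25688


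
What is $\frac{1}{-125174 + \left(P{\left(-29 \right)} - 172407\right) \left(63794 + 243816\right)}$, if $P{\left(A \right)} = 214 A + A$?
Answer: $- \frac{1}{54952190794} \approx -1.8198 \cdot 10^{-11}$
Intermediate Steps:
$P{\left(A \right)} = 215 A$
$\frac{1}{-125174 + \left(P{\left(-29 \right)} - 172407\right) \left(63794 + 243816\right)} = \frac{1}{-125174 + \left(215 \left(-29\right) - 172407\right) \left(63794 + 243816\right)} = \frac{1}{-125174 + \left(-6235 - 172407\right) 307610} = \frac{1}{-125174 - 54952065620} = \frac{1}{-54952190794} = - \frac{1}{54952190794}$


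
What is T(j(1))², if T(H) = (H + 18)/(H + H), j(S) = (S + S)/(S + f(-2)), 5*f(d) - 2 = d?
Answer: 25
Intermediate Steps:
f(d) = ⅖ + d/5
j(S) = 2 (j(S) = (S + S)/(S + (⅖ + (⅕)*(-2))) = (2*S)/(S + (⅖ - ⅖)) = (2*S)/(S + 0) = (2*S)/S = 2)
T(H) = (18 + H)/(2*H) (T(H) = (18 + H)/((2*H)) = (18 + H)*(1/(2*H)) = (18 + H)/(2*H))
T(j(1))² = ((½)*(18 + 2)/2)² = ((½)*(½)*20)² = 5² = 25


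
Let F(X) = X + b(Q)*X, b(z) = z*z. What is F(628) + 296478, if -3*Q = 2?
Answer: 2676466/9 ≈ 2.9739e+5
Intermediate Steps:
Q = -⅔ (Q = -⅓*2 = -⅔ ≈ -0.66667)
b(z) = z²
F(X) = 13*X/9 (F(X) = X + (-⅔)²*X = X + 4*X/9 = 13*X/9)
F(628) + 296478 = (13/9)*628 + 296478 = 8164/9 + 296478 = 2676466/9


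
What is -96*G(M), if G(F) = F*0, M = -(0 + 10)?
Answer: 0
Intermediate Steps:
M = -10 (M = -1*10 = -10)
G(F) = 0
-96*G(M) = -96*0 = 0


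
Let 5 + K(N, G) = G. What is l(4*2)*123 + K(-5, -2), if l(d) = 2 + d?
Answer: 1223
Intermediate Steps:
K(N, G) = -5 + G
l(4*2)*123 + K(-5, -2) = (2 + 4*2)*123 + (-5 - 2) = (2 + 8)*123 - 7 = 10*123 - 7 = 1230 - 7 = 1223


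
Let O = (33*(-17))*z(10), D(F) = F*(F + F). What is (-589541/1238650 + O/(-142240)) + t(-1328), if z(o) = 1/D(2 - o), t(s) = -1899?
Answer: -611950189178641/322167910400 ≈ -1899.5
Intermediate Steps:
D(F) = 2*F² (D(F) = F*(2*F) = 2*F²)
z(o) = 1/(2*(2 - o)²)
O = -561/128 (O = (33*(-17))*(1/(2*(-2 + 10)²)) = -561/(2*8²) = -561/(2*64) = -561*1/128 = -561/128 ≈ -4.3828)
(-589541/1238650 + O/(-142240)) + t(-1328) = (-589541/1238650 - 561/128/(-142240)) - 1899 = (-589541*1/1238650 - 561/128*(-1/142240)) - 1899 = (-589541/1238650 + 561/18206720) - 1899 = -153327329041/322167910400 - 1899 = -611950189178641/322167910400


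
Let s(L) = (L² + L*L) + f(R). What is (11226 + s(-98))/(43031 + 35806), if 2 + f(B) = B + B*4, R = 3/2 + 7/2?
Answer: 30457/78837 ≈ 0.38633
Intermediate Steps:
R = 5 (R = 3*(½) + 7*(½) = 3/2 + 7/2 = 5)
f(B) = -2 + 5*B (f(B) = -2 + (B + B*4) = -2 + (B + 4*B) = -2 + 5*B)
s(L) = 23 + 2*L² (s(L) = (L² + L*L) + (-2 + 5*5) = (L² + L²) + (-2 + 25) = 2*L² + 23 = 23 + 2*L²)
(11226 + s(-98))/(43031 + 35806) = (11226 + (23 + 2*(-98)²))/(43031 + 35806) = (11226 + (23 + 2*9604))/78837 = (11226 + (23 + 19208))*(1/78837) = (11226 + 19231)*(1/78837) = 30457*(1/78837) = 30457/78837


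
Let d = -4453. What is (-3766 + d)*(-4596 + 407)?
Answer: 34429391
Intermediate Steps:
(-3766 + d)*(-4596 + 407) = (-3766 - 4453)*(-4596 + 407) = -8219*(-4189) = 34429391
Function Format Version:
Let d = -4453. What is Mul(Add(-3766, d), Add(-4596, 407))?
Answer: 34429391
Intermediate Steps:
Mul(Add(-3766, d), Add(-4596, 407)) = Mul(Add(-3766, -4453), Add(-4596, 407)) = Mul(-8219, -4189) = 34429391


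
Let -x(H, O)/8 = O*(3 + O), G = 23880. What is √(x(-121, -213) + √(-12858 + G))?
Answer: √(-357840 + √11022) ≈ 598.11*I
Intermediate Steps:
x(H, O) = -8*O*(3 + O)
√(x(-121, -213) + √(-12858 + G)) = √(-8*(-213)*(3 - 213) + √(-12858 + 23880)) = √(-8*(-213)*(-210) + √11022) = √(-357840 + √11022)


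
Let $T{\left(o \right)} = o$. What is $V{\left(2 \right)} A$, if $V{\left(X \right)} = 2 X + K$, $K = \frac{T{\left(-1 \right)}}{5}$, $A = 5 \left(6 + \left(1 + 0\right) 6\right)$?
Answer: $228$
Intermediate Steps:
$A = 60$ ($A = 5 \left(6 + 1 \cdot 6\right) = 5 \left(6 + 6\right) = 5 \cdot 12 = 60$)
$K = - \frac{1}{5} \approx -0.2$
$V{\left(X \right)} = - \frac{1}{5} + 2 X$ ($V{\left(X \right)} = 2 X - \frac{1}{5} = - \frac{1}{5} + 2 X$)
$V{\left(2 \right)} A = \left(- \frac{1}{5} + 2 \cdot 2\right) 60 = \left(- \frac{1}{5} + 4\right) 60 = \frac{19}{5} \cdot 60 = 228$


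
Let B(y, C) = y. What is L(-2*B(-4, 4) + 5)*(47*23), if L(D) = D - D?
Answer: 0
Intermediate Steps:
L(D) = 0
L(-2*B(-4, 4) + 5)*(47*23) = 0*(47*23) = 0*1081 = 0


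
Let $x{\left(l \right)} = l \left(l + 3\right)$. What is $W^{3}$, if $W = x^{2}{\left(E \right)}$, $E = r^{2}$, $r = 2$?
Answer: $481890304$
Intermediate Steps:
$E = 4$ ($E = 2^{2} = 4$)
$x{\left(l \right)} = l \left(3 + l\right)$
$W = 784$ ($W = \left(4 \left(3 + 4\right)\right)^{2} = \left(4 \cdot 7\right)^{2} = 28^{2} = 784$)
$W^{3} = 784^{3} = 481890304$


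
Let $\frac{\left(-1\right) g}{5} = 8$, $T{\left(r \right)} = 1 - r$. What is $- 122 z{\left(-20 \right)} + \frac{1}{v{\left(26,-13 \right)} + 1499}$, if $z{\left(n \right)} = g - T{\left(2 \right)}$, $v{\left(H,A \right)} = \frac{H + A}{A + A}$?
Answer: $\frac{14259728}{2997} \approx 4758.0$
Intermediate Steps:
$g = -40$ ($g = \left(-5\right) 8 = -40$)
$v{\left(H,A \right)} = \frac{A + H}{2 A}$
$z{\left(n \right)} = -39$ ($z{\left(n \right)} = -40 - \left(1 - 2\right) = -40 - -1 = -40 + 1 = -39$)
$- 122 z{\left(-20 \right)} + \frac{1}{v{\left(26,-13 \right)} + 1499} = \left(-122\right) \left(-39\right) + \frac{1}{\frac{-13 + 26}{2 \left(-13\right)} + 1499} = 4758 + \frac{1}{\frac{1}{2} \left(- \frac{1}{13}\right) 13 + 1499} = 4758 + \frac{1}{- \frac{1}{2} + 1499} = 4758 + \frac{1}{\frac{2997}{2}} = 4758 + \frac{2}{2997} = \frac{14259728}{2997}$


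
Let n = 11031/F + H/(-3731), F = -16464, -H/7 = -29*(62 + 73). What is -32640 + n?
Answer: -95498839921/2925104 ≈ -32648.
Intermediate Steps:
H = 27405 (H = -(-203)*(62 + 73) = -(-203)*135 = -7*(-3915) = 27405)
n = -23445361/2925104 (n = 11031/(-16464) + 27405/(-3731) = 11031*(-1/16464) + 27405*(-1/3731) = -3677/5488 - 3915/533 = -23445361/2925104 ≈ -8.0152)
-32640 + n = -32640 - 23445361/2925104 = -95498839921/2925104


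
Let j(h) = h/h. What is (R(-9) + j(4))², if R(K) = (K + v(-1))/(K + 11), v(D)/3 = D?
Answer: 25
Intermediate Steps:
v(D) = 3*D
j(h) = 1
R(K) = (-3 + K)/(11 + K) (R(K) = (K + 3*(-1))/(K + 11) = (K - 3)/(11 + K) = (-3 + K)/(11 + K))
(R(-9) + j(4))² = ((-3 - 9)/(11 - 9) + 1)² = (-12/2 + 1)² = ((½)*(-12) + 1)² = (-6 + 1)² = (-5)² = 25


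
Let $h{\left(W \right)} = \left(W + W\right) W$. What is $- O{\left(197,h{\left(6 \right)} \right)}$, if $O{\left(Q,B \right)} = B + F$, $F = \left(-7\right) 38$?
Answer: $194$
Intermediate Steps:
$h{\left(W \right)} = 2 W^{2}$ ($h{\left(W \right)} = 2 W W = 2 W^{2}$)
$F = -266$
$O{\left(Q,B \right)} = -266 + B$ ($O{\left(Q,B \right)} = B - 266 = -266 + B$)
$- O{\left(197,h{\left(6 \right)} \right)} = - (-266 + 2 \cdot 6^{2}) = - (-266 + 2 \cdot 36) = - (-266 + 72) = \left(-1\right) \left(-194\right) = 194$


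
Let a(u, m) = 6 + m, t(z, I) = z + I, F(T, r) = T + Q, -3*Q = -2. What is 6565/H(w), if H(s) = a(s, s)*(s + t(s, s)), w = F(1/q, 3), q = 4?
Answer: 315120/913 ≈ 345.15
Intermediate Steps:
Q = ⅔ (Q = -⅓*(-2) = ⅔ ≈ 0.66667)
F(T, r) = ⅔ + T (F(T, r) = T + ⅔ = ⅔ + T)
w = 11/12 (w = ⅔ + 1/4 = ⅔ + ¼ = 11/12 ≈ 0.91667)
t(z, I) = I + z
H(s) = 3*s*(6 + s) (H(s) = (6 + s)*(s + (s + s)) = (6 + s)*(s + 2*s) = (6 + s)*(3*s) = 3*s*(6 + s))
6565/H(w) = 6565/((3*(11/12)*(6 + 11/12))) = 6565/((3*(11/12)*(83/12))) = 6565/(913/48) = 6565*(48/913) = 315120/913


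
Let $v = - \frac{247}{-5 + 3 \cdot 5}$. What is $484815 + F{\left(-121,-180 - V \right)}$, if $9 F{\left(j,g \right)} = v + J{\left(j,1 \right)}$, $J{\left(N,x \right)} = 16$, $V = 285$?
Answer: $\frac{14544421}{30} \approx 4.8481 \cdot 10^{5}$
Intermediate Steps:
$v = - \frac{247}{10}$ ($v = - \frac{247}{-5 + 15} = - \frac{247}{10} \approx -24.7$)
$F{\left(j,g \right)} = - \frac{29}{30}$ ($F{\left(j,g \right)} = \frac{- \frac{247}{10} + 16}{9} = \frac{1}{9} \left(- \frac{87}{10}\right) = - \frac{29}{30}$)
$484815 + F{\left(-121,-180 - V \right)} = 484815 - \frac{29}{30} = \frac{14544421}{30}$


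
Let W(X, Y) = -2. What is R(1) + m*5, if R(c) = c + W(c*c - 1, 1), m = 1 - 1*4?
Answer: -16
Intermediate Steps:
m = -3 (m = 1 - 4 = -3)
R(c) = -2 + c (R(c) = c - 2 = -2 + c)
R(1) + m*5 = (-2 + 1) - 3*5 = -1 - 15 = -16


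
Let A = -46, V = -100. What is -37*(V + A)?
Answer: 5402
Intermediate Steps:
-37*(V + A) = -37*(-100 - 46) = -37*(-146) = 5402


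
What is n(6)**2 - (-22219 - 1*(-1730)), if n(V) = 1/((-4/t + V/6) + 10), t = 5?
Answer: 53291914/2601 ≈ 20489.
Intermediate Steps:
n(V) = 1/(46/5 + V/6) (n(V) = 1/((-4/5 + V/6) + 10) = 1/(46/5 + V/6))
n(6)**2 - (-22219 - 1*(-1730)) = (30/(276 + 5*6))**2 - (-22219 - 1*(-1730)) = (30/(276 + 30))**2 - (-22219 + 1730) = (30/306)**2 - 1*(-20489) = (30*(1/306))**2 + 20489 = (5/51)**2 + 20489 = 25/2601 + 20489 = 53291914/2601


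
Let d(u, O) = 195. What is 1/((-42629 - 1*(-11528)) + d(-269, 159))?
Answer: -1/30906 ≈ -3.2356e-5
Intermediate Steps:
1/((-42629 - 1*(-11528)) + d(-269, 159)) = 1/((-42629 - 1*(-11528)) + 195) = 1/((-42629 + 11528) + 195) = 1/(-31101 + 195) = 1/(-30906) = -1/30906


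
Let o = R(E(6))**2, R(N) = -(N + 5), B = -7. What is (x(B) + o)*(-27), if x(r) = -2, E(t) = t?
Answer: -3213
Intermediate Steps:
R(N) = -5 - N (R(N) = -(5 + N) = -5 - N)
o = 121 (o = (-5 - 1*6)**2 = (-5 - 6)**2 = (-11)**2 = 121)
(x(B) + o)*(-27) = (-2 + 121)*(-27) = 119*(-27) = -3213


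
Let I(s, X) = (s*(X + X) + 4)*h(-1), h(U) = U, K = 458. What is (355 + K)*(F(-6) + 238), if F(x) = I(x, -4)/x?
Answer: 200540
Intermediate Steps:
I(s, X) = -4 - 2*X*s (I(s, X) = (s*(X + X) + 4)*(-1) = (s*(2*X) + 4)*(-1) = (2*X*s + 4)*(-1) = (4 + 2*X*s)*(-1) = -4 - 2*X*s)
F(x) = (-4 + 8*x)/x (F(x) = (-4 - 2*(-4)*x)/x = (-4 + 8*x)/x)
(355 + K)*(F(-6) + 238) = (355 + 458)*((8 - 4/(-6)) + 238) = 813*((8 - 4*(-⅙)) + 238) = 813*((8 + ⅔) + 238) = 813*(26/3 + 238) = 813*(740/3) = 200540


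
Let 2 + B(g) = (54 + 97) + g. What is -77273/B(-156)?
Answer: 11039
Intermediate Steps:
B(g) = 149 + g (B(g) = -2 + ((54 + 97) + g) = -2 + (151 + g) = 149 + g)
-77273/B(-156) = -77273/(149 - 156) = -77273/(-7) = -77273*(-1/7) = 11039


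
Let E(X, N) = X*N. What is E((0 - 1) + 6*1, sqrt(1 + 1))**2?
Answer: 50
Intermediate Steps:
E(X, N) = N*X
E((0 - 1) + 6*1, sqrt(1 + 1))**2 = (sqrt(1 + 1)*((0 - 1) + 6*1))**2 = (sqrt(2)*(-1 + 6))**2 = (sqrt(2)*5)**2 = (5*sqrt(2))**2 = 50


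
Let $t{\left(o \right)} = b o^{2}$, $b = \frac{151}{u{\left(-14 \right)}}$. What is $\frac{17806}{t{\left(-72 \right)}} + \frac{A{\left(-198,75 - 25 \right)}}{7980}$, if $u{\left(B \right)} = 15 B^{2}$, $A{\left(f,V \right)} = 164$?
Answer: $\frac{1450967027}{21689640} \approx 66.897$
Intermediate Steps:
$b = \frac{151}{2940}$ ($b = \frac{151}{15 \left(-14\right)^{2}} = \frac{151}{15 \cdot 196} = \frac{151}{2940} \approx 0.051361$)
$t{\left(o \right)} = \frac{151 o^{2}}{2940}$
$\frac{17806}{t{\left(-72 \right)}} + \frac{A{\left(-198,75 - 25 \right)}}{7980} = \frac{17806}{\frac{151}{2940} \left(-72\right)^{2}} + \frac{164}{7980} = \frac{17806}{\frac{151}{2940} \cdot 5184} + 164 \cdot \frac{1}{7980} = \frac{17806}{\frac{65232}{245}} + \frac{41}{1995} = 17806 \cdot \frac{245}{65232} + \frac{41}{1995} = \frac{2181235}{32616} + \frac{41}{1995} = \frac{1450967027}{21689640}$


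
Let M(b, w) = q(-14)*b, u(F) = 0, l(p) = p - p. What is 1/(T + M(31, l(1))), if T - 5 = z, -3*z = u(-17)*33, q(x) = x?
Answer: -1/429 ≈ -0.0023310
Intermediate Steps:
l(p) = 0
M(b, w) = -14*b
z = 0 (z = -0*33 = -⅓*0 = 0)
T = 5 (T = 5 + 0 = 5)
1/(T + M(31, l(1))) = 1/(5 - 14*31) = 1/(5 - 434) = 1/(-429) = -1/429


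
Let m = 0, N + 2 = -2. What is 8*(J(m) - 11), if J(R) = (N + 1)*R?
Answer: -88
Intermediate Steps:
N = -4 (N = -2 - 2 = -4)
J(R) = -3*R (J(R) = (-4 + 1)*R = -3*R)
8*(J(m) - 11) = 8*(-3*0 - 11) = 8*(0 - 11) = 8*(-11) = -88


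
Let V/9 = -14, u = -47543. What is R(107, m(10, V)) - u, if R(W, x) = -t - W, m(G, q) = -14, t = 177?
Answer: 47259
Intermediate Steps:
V = -126 (V = 9*(-14) = -126)
R(W, x) = -177 - W (R(W, x) = -1*177 - W = -177 - W)
R(107, m(10, V)) - u = (-177 - 1*107) - 1*(-47543) = (-177 - 107) + 47543 = -284 + 47543 = 47259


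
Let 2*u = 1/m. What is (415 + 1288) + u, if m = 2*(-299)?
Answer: 2036787/1196 ≈ 1703.0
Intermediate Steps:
m = -598
u = -1/1196 (u = (½)/(-598) = (½)*(-1/598) = -1/1196 ≈ -0.00083612)
(415 + 1288) + u = (415 + 1288) - 1/1196 = 1703 - 1/1196 = 2036787/1196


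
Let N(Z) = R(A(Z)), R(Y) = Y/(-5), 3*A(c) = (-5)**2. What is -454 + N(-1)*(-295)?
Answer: 113/3 ≈ 37.667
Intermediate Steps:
A(c) = 25/3 (A(c) = (1/3)*(-5)**2 = (1/3)*25 = 25/3)
R(Y) = -Y/5 (R(Y) = Y*(-1/5) = -Y/5)
N(Z) = -5/3 (N(Z) = -1/5*25/3 = -5/3)
-454 + N(-1)*(-295) = -454 - 5/3*(-295) = -454 + 1475/3 = 113/3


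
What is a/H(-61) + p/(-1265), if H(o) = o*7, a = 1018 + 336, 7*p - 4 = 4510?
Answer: -1988164/540155 ≈ -3.6807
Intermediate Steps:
p = 4514/7 (p = 4/7 + (⅐)*4510 = 4/7 + 4510/7 = 4514/7 ≈ 644.86)
a = 1354
H(o) = 7*o
a/H(-61) + p/(-1265) = 1354/((7*(-61))) + (4514/7)/(-1265) = 1354/(-427) + (4514/7)*(-1/1265) = 1354*(-1/427) - 4514/8855 = -1354/427 - 4514/8855 = -1988164/540155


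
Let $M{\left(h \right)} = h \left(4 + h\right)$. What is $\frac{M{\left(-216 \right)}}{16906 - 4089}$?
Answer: $\frac{45792}{12817} \approx 3.5728$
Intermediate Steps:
$\frac{M{\left(-216 \right)}}{16906 - 4089} = \frac{\left(-216\right) \left(4 - 216\right)}{16906 - 4089} = \frac{\left(-216\right) \left(-212\right)}{16906 - 4089} = \frac{45792}{12817}$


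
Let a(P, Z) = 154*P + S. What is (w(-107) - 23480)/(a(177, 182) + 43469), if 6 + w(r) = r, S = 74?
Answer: -23593/70801 ≈ -0.33323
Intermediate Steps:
w(r) = -6 + r
a(P, Z) = 74 + 154*P (a(P, Z) = 154*P + 74 = 74 + 154*P)
(w(-107) - 23480)/(a(177, 182) + 43469) = ((-6 - 107) - 23480)/((74 + 154*177) + 43469) = (-113 - 23480)/((74 + 27258) + 43469) = -23593/(27332 + 43469) = -23593/70801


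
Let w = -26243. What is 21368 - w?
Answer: 47611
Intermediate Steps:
21368 - w = 21368 - 1*(-26243) = 21368 + 26243 = 47611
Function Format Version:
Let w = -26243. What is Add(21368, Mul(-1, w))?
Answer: 47611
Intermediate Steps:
Add(21368, Mul(-1, w)) = Add(21368, Mul(-1, -26243)) = Add(21368, 26243) = 47611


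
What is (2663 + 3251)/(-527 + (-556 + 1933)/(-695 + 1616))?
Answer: -907799/80665 ≈ -11.254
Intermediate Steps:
(2663 + 3251)/(-527 + (-556 + 1933)/(-695 + 1616)) = 5914/(-527 + 1377/921) = 5914/(-527 + 1377*(1/921)) = 5914/(-527 + 459/307) = 5914/(-161330/307) = 5914*(-307/161330) = -907799/80665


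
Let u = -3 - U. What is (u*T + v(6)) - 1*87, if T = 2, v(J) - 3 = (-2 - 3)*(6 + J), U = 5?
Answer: -160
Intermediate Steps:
v(J) = -27 - 5*J (v(J) = 3 + (-2 - 3)*(6 + J) = 3 - 5*(6 + J) = 3 + (-30 - 5*J) = -27 - 5*J)
u = -8 (u = -3 - 1*5 = -3 - 5 = -8)
(u*T + v(6)) - 1*87 = (-8*2 + (-27 - 5*6)) - 1*87 = (-16 + (-27 - 30)) - 87 = (-16 - 57) - 87 = -73 - 87 = -160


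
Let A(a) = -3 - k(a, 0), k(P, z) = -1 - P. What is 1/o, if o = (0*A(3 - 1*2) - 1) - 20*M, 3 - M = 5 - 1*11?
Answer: -1/181 ≈ -0.0055249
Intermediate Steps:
M = 9 (M = 3 - (5 - 1*11) = 3 - (5 - 11) = 3 - 1*(-6) = 3 + 6 = 9)
A(a) = -2 + a (A(a) = -3 - (-1 - a) = -3 + (1 + a) = -2 + a)
o = -181 (o = (0*(-2 + (3 - 1*2)) - 1) - 20*9 = (0*(-2 + (3 - 2)) - 1) - 180 = (0*(-2 + 1) - 1) - 180 = (0*(-1) - 1) - 180 = (0 - 1) - 180 = -1 - 180 = -181)
1/o = 1/(-181) = -1/181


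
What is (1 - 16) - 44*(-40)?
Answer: 1745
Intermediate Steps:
(1 - 16) - 44*(-40) = -15 + 1760 = 1745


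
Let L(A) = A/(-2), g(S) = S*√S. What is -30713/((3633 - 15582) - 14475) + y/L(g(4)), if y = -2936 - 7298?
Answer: 67636517/26424 ≈ 2559.7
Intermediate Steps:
g(S) = S^(3/2)
y = -10234
L(A) = -A/2 (L(A) = A*(-½) = -A/2)
-30713/((3633 - 15582) - 14475) + y/L(g(4)) = -30713/((3633 - 15582) - 14475) - 10234/((-4^(3/2)/2)) = -30713/(-11949 - 14475) - 10234/((-½*8)) = -30713/(-26424) - 10234/(-4) = -30713*(-1/26424) - 10234*(-¼) = 30713/26424 + 5117/2 = 67636517/26424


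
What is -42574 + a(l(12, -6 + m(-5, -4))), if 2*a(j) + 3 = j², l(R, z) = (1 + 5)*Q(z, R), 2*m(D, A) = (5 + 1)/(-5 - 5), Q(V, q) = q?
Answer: -79967/2 ≈ -39984.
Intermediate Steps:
m(D, A) = -3/10 (m(D, A) = ((5 + 1)/(-5 - 5))/2 = (6/(-10))/2 = (6*(-⅒))/2 = (½)*(-⅗) = -3/10)
l(R, z) = 6*R (l(R, z) = (1 + 5)*R = 6*R)
a(j) = -3/2 + j²/2
-42574 + a(l(12, -6 + m(-5, -4))) = -42574 + (-3/2 + (6*12)²/2) = -42574 + (-3/2 + (½)*72²) = -42574 + (-3/2 + (½)*5184) = -42574 + (-3/2 + 2592) = -42574 + 5181/2 = -79967/2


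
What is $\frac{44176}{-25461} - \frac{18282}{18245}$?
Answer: $- \frac{31011442}{11330145} \approx -2.7371$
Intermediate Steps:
$\frac{44176}{-25461} - \frac{18282}{18245} = 44176 \left(- \frac{1}{25461}\right) - \frac{18282}{18245} = - \frac{44176}{25461} - \frac{18282}{18245} = - \frac{31011442}{11330145}$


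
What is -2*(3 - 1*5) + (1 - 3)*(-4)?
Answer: 12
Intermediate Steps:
-2*(3 - 1*5) + (1 - 3)*(-4) = -2*(3 - 5) - 2*(-4) = -2*(-2) + 8 = 4 + 8 = 12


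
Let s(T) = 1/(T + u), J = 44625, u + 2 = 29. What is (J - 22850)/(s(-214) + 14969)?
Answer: 4071925/2799202 ≈ 1.4547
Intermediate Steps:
u = 27 (u = -2 + 29 = 27)
s(T) = 1/(27 + T) (s(T) = 1/(T + 27) = 1/(27 + T))
(J - 22850)/(s(-214) + 14969) = (44625 - 22850)/(1/(27 - 214) + 14969) = 21775/(1/(-187) + 14969) = 21775/(-1/187 + 14969) = 21775/(2799202/187) = 21775*(187/2799202) = 4071925/2799202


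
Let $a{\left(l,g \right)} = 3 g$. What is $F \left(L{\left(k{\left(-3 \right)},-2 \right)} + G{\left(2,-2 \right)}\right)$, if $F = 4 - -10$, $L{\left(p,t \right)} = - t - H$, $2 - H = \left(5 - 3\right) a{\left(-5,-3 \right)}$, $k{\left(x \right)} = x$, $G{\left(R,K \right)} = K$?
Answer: $-280$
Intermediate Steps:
$H = 20$ ($H = 2 - \left(5 - 3\right) 3 \left(-3\right) = 2 - 2 \left(-9\right) = 2 - -18 = 2 + 18 = 20$)
$L{\left(p,t \right)} = -20 - t$ ($L{\left(p,t \right)} = - t - 20 = -20 - t$)
$F = 14$ ($F = 4 + 10 = 14$)
$F \left(L{\left(k{\left(-3 \right)},-2 \right)} + G{\left(2,-2 \right)}\right) = 14 \left(\left(-20 - -2\right) - 2\right) = 14 \left(\left(-20 + 2\right) - 2\right) = 14 \left(-18 - 2\right) = 14 \left(-20\right) = -280$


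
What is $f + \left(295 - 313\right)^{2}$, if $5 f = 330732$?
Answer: $\frac{332352}{5} \approx 66470.0$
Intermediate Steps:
$f = \frac{330732}{5}$ ($f = \frac{1}{5} \cdot 330732 = \frac{330732}{5} \approx 66146.0$)
$f + \left(295 - 313\right)^{2} = \frac{330732}{5} + \left(295 - 313\right)^{2} = \frac{330732}{5} + \left(-18\right)^{2} = \frac{330732}{5} + 324 = \frac{332352}{5}$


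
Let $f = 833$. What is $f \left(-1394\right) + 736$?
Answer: $-1160466$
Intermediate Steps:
$f \left(-1394\right) + 736 = 833 \left(-1394\right) + 736 = -1161202 + 736 = -1160466$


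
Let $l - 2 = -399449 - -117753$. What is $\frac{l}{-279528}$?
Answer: $\frac{2471}{2452} \approx 1.0077$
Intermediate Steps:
$l = -281694$ ($l = 2 - 281696 = -281694$)
$\frac{l}{-279528} = - \frac{281694}{-279528} = \left(-281694\right) \left(- \frac{1}{279528}\right) = \frac{2471}{2452}$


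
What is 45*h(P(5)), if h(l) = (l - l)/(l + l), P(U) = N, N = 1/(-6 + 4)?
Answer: 0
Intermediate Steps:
N = -1/2 (N = 1/(-2) = -1/2 ≈ -0.50000)
P(U) = -1/2
h(l) = 0 (h(l) = 0/((2*l)) = 0*(1/(2*l)) = 0)
45*h(P(5)) = 45*0 = 0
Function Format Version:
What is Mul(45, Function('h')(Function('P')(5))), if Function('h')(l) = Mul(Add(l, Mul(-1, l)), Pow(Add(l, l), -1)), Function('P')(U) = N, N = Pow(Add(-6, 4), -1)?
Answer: 0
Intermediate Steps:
N = Rational(-1, 2) (N = Pow(-2, -1) = Rational(-1, 2) ≈ -0.50000)
Function('P')(U) = Rational(-1, 2)
Function('h')(l) = 0 (Function('h')(l) = Mul(0, Pow(Mul(2, l), -1)) = Mul(0, Mul(Rational(1, 2), Pow(l, -1))) = 0)
Mul(45, Function('h')(Function('P')(5))) = Mul(45, 0) = 0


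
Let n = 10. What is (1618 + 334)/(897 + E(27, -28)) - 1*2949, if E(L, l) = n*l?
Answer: -1817581/617 ≈ -2945.8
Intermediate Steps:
E(L, l) = 10*l
(1618 + 334)/(897 + E(27, -28)) - 1*2949 = (1618 + 334)/(897 + 10*(-28)) - 1*2949 = 1952/(897 - 280) - 2949 = 1952/617 - 2949 = -1817581/617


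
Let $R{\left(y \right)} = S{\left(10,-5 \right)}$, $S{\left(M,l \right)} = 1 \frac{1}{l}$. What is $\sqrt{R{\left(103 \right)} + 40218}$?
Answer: $\frac{\sqrt{1005445}}{5} \approx 200.54$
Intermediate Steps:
$S{\left(M,l \right)} = \frac{1}{l}$
$R{\left(y \right)} = - \frac{1}{5}$ ($R{\left(y \right)} = \frac{1}{-5} = - \frac{1}{5}$)
$\sqrt{R{\left(103 \right)} + 40218} = \sqrt{- \frac{1}{5} + 40218} = \sqrt{\frac{201089}{5}} = \frac{\sqrt{1005445}}{5}$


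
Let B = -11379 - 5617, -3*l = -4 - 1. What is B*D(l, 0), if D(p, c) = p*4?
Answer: -339920/3 ≈ -1.1331e+5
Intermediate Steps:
l = 5/3 (l = -(-4 - 1)/3 = -⅓*(-5) = 5/3 ≈ 1.6667)
B = -16996
D(p, c) = 4*p
B*D(l, 0) = -67984*5/3 = -16996*20/3 = -339920/3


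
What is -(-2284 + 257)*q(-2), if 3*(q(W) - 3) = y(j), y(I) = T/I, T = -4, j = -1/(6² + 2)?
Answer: 326347/3 ≈ 1.0878e+5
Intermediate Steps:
j = -1/38 (j = -1/(36 + 2) = -1/38 ≈ -0.026316)
y(I) = -4/I
q(W) = 161/3 (q(W) = 3 + (-4/(-1/38))/3 = 3 + (-4*(-38))/3 = 3 + (⅓)*152 = 3 + 152/3 = 161/3)
-(-2284 + 257)*q(-2) = -(-2284 + 257)*161/3 = -(-2027)*161/3 = -1*(-326347/3) = 326347/3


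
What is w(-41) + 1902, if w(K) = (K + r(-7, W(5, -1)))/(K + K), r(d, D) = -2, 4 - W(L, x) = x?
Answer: 156007/82 ≈ 1902.5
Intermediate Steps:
W(L, x) = 4 - x
w(K) = (-2 + K)/(2*K) (w(K) = (K - 2)/(K + K) = (-2 + K)/((2*K)) = (-2 + K)*(1/(2*K)) = (-2 + K)/(2*K))
w(-41) + 1902 = (1/2)*(-2 - 41)/(-41) + 1902 = (1/2)*(-1/41)*(-43) + 1902 = 43/82 + 1902 = 156007/82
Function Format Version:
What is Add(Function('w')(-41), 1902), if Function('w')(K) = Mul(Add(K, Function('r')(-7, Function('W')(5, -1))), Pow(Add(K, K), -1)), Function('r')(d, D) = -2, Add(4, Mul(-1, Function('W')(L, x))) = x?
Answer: Rational(156007, 82) ≈ 1902.5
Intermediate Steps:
Function('W')(L, x) = Add(4, Mul(-1, x))
Function('w')(K) = Mul(Rational(1, 2), Pow(K, -1), Add(-2, K)) (Function('w')(K) = Mul(Add(K, -2), Pow(Add(K, K), -1)) = Mul(Add(-2, K), Pow(Mul(2, K), -1)) = Mul(Add(-2, K), Mul(Rational(1, 2), Pow(K, -1))) = Mul(Rational(1, 2), Pow(K, -1), Add(-2, K)))
Add(Function('w')(-41), 1902) = Add(Mul(Rational(1, 2), Pow(-41, -1), Add(-2, -41)), 1902) = Add(Mul(Rational(1, 2), Rational(-1, 41), -43), 1902) = Add(Rational(43, 82), 1902) = Rational(156007, 82)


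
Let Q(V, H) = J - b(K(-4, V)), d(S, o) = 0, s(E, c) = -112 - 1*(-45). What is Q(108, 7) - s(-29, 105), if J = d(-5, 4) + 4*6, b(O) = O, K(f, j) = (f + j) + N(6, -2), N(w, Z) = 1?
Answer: -14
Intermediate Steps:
s(E, c) = -67 (s(E, c) = -112 + 45 = -67)
K(f, j) = 1 + f + j (K(f, j) = (f + j) + 1 = 1 + f + j)
J = 24 (J = 0 + 4*6 = 0 + 24 = 24)
Q(V, H) = 27 - V (Q(V, H) = 24 - (1 - 4 + V) = 24 - (-3 + V) = 24 + (3 - V) = 27 - V)
Q(108, 7) - s(-29, 105) = (27 - 1*108) - 1*(-67) = (27 - 108) + 67 = -81 + 67 = -14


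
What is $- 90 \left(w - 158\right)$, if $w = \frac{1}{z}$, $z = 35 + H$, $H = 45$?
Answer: $\frac{113751}{8} \approx 14219.0$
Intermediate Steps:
$z = 80$ ($z = 35 + 45 = 80$)
$w = \frac{1}{80} \approx 0.0125$
$- 90 \left(w - 158\right) = - 90 \left(\frac{1}{80} - 158\right) = \left(-90\right) \left(- \frac{12639}{80}\right) = \frac{113751}{8}$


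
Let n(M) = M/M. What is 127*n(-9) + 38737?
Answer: 38864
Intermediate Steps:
n(M) = 1
127*n(-9) + 38737 = 127*1 + 38737 = 127 + 38737 = 38864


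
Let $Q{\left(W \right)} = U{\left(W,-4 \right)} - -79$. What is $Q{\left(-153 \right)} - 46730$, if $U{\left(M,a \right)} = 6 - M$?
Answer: $-46492$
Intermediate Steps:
$Q{\left(W \right)} = 85 - W$ ($Q{\left(W \right)} = \left(6 - W\right) - -79 = \left(6 - W\right) + 79 = 85 - W$)
$Q{\left(-153 \right)} - 46730 = \left(85 - -153\right) - 46730 = \left(85 + 153\right) - 46730 = 238 - 46730 = -46492$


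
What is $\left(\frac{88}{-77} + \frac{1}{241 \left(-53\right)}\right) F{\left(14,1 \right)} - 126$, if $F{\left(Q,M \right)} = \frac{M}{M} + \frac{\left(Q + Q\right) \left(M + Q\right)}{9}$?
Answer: $- \frac{48410671}{268233} \approx -180.48$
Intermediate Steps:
$F{\left(Q,M \right)} = 1 + \frac{2 Q \left(M + Q\right)}{9}$ ($F{\left(Q,M \right)} = 1 + 2 Q \left(M + Q\right) \frac{1}{9} = 1 + \frac{2 Q \left(M + Q\right)}{9}$)
$\left(\frac{88}{-77} + \frac{1}{241 \left(-53\right)}\right) F{\left(14,1 \right)} - 126 = \left(\frac{88}{-77} + \frac{1}{241 \left(-53\right)}\right) \left(1 + \frac{2 \cdot 14^{2}}{9} + \frac{2}{9} \cdot 1 \cdot 14\right) - 126 = \left(88 \left(- \frac{1}{77}\right) + \frac{1}{241} \left(- \frac{1}{53}\right)\right) \left(1 + \frac{2}{9} \cdot 196 + \frac{28}{9}\right) - 126 = \left(- \frac{8}{7} - \frac{1}{12773}\right) \left(1 + \frac{392}{9} + \frac{28}{9}\right) - 126 = \left(- \frac{102191}{89411}\right) \frac{143}{3} - 126 = - \frac{14613313}{268233} - 126 = - \frac{48410671}{268233}$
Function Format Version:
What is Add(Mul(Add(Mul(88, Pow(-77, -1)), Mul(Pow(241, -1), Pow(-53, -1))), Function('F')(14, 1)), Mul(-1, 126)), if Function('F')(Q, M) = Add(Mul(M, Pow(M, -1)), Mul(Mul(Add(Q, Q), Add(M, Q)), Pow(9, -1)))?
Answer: Rational(-48410671, 268233) ≈ -180.48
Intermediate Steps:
Function('F')(Q, M) = Add(1, Mul(Rational(2, 9), Q, Add(M, Q))) (Function('F')(Q, M) = Add(1, Mul(Mul(Mul(2, Q), Add(M, Q)), Rational(1, 9))) = Add(1, Mul(Mul(2, Q, Add(M, Q)), Rational(1, 9))) = Add(1, Mul(Rational(2, 9), Q, Add(M, Q))))
Add(Mul(Add(Mul(88, Pow(-77, -1)), Mul(Pow(241, -1), Pow(-53, -1))), Function('F')(14, 1)), Mul(-1, 126)) = Add(Mul(Add(Mul(88, Pow(-77, -1)), Mul(Pow(241, -1), Pow(-53, -1))), Add(1, Mul(Rational(2, 9), Pow(14, 2)), Mul(Rational(2, 9), 1, 14))), Mul(-1, 126)) = Add(Mul(Add(Mul(88, Rational(-1, 77)), Mul(Rational(1, 241), Rational(-1, 53))), Add(1, Mul(Rational(2, 9), 196), Rational(28, 9))), -126) = Add(Mul(Add(Rational(-8, 7), Rational(-1, 12773)), Add(1, Rational(392, 9), Rational(28, 9))), -126) = Add(Mul(Rational(-102191, 89411), Rational(143, 3)), -126) = Add(Rational(-14613313, 268233), -126) = Rational(-48410671, 268233)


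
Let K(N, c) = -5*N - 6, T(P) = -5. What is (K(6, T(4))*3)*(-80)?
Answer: 8640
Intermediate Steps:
K(N, c) = -6 - 5*N
(K(6, T(4))*3)*(-80) = ((-6 - 5*6)*3)*(-80) = ((-6 - 30)*3)*(-80) = -36*3*(-80) = -108*(-80) = 8640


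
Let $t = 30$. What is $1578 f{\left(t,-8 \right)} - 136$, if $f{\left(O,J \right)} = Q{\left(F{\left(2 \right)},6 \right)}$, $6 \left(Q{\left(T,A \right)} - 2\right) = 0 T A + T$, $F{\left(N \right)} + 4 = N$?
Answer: $2494$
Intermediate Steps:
$F{\left(N \right)} = -4 + N$
$Q{\left(T,A \right)} = 2 + \frac{T}{6}$ ($Q{\left(T,A \right)} = 2 + \frac{0 T A + T}{6} = 2 + \frac{0 A + T}{6} = 2 + \frac{0 + T}{6} = 2 + \frac{T}{6}$)
$f{\left(O,J \right)} = \frac{5}{3}$ ($f{\left(O,J \right)} = 2 + \frac{-4 + 2}{6} = 2 + \frac{1}{6} \left(-2\right) = 2 - \frac{1}{3} = \frac{5}{3}$)
$1578 f{\left(t,-8 \right)} - 136 = 1578 \cdot \frac{5}{3} - 136 = 2630 - 136 = 2494$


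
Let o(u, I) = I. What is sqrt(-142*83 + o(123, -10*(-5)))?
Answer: 6*I*sqrt(326) ≈ 108.33*I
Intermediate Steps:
sqrt(-142*83 + o(123, -10*(-5))) = sqrt(-142*83 - 10*(-5)) = sqrt(-11786 + 50) = sqrt(-11736) = 6*I*sqrt(326)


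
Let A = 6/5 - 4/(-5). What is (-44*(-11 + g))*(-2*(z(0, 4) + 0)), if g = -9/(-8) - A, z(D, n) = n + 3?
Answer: -7315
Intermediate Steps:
A = 2 (A = 6*(1/5) - 4*(-1/5) = 6/5 + 4/5 = 2)
z(D, n) = 3 + n
g = -7/8 (g = -9/(-8) - 1*2 = -9*(-1/8) - 2 = 9/8 - 2 = -7/8 ≈ -0.87500)
(-44*(-11 + g))*(-2*(z(0, 4) + 0)) = (-44*(-11 - 7/8))*(-2*((3 + 4) + 0)) = (-44*(-95/8))*(-2*(7 + 0)) = 1045*(-2*7)/2 = (1045/2)*(-14) = -7315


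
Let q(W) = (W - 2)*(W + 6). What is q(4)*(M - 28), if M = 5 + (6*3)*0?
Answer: -460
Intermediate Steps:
M = 5 (M = 5 + 18*0 = 5 + 0 = 5)
q(W) = (-2 + W)*(6 + W)
q(4)*(M - 28) = (-12 + 4**2 + 4*4)*(5 - 28) = (-12 + 16 + 16)*(-23) = 20*(-23) = -460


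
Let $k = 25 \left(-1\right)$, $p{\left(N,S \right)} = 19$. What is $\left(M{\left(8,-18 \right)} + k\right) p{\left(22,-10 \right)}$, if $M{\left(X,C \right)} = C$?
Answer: $-817$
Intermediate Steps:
$k = -25$
$\left(M{\left(8,-18 \right)} + k\right) p{\left(22,-10 \right)} = \left(-18 - 25\right) 19 = \left(-43\right) 19 = -817$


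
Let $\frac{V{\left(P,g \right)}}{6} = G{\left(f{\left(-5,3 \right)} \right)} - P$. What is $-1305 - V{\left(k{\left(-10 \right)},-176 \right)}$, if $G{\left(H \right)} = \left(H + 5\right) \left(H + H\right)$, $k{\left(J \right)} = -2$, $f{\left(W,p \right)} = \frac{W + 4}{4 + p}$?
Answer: $- \frac{64125}{49} \approx -1308.7$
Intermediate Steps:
$f{\left(W,p \right)} = \frac{4 + W}{4 + p}$
$G{\left(H \right)} = 2 H \left(5 + H\right)$ ($G{\left(H \right)} = \left(5 + H\right) 2 H = 2 H \left(5 + H\right)$)
$V{\left(P,g \right)} = - \frac{408}{49} - 6 P$ ($V{\left(P,g \right)} = 6 \left(2 \frac{4 - 5}{4 + 3} \left(5 + \frac{4 - 5}{4 + 3}\right) - P\right) = 6 \left(2 \cdot \frac{1}{7} \left(-1\right) \left(5 + \frac{1}{7} \left(-1\right)\right) - P\right) = 6 \left(2 \left(- \frac{1}{7}\right) \left(5 - \frac{1}{7}\right) - P\right) = 6 \left(2 \left(- \frac{1}{7}\right) \frac{34}{7} - P\right) = 6 \left(- \frac{68}{49} - P\right) = - \frac{408}{49} - 6 P$)
$-1305 - V{\left(k{\left(-10 \right)},-176 \right)} = -1305 - \left(- \frac{408}{49} - -12\right) = -1305 - \left(- \frac{408}{49} + 12\right) = -1305 - \frac{180}{49} = - \frac{64125}{49}$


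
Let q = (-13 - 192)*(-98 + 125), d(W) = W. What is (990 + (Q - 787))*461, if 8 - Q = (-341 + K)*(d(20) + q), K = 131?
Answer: -533809879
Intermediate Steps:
q = -5535 (q = -205*27 = -5535)
Q = -1158142 (Q = 8 - (-341 + 131)*(20 - 5535) = 8 - (-210)*(-5515) = 8 - 1*1158150 = 8 - 1158150 = -1158142)
(990 + (Q - 787))*461 = (990 + (-1158142 - 787))*461 = (990 - 1158929)*461 = -1157939*461 = -533809879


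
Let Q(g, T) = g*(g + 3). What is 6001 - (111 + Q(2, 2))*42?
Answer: 919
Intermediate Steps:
Q(g, T) = g*(3 + g)
6001 - (111 + Q(2, 2))*42 = 6001 - (111 + 2*(3 + 2))*42 = 6001 - (111 + 2*5)*42 = 6001 - (111 + 10)*42 = 6001 - 121*42 = 6001 - 1*5082 = 6001 - 5082 = 919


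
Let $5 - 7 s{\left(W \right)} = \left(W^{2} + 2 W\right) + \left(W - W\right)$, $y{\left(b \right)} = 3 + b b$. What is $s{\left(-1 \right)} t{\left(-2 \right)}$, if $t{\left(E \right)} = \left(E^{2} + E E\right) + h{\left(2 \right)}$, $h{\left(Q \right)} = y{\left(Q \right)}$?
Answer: $\frac{90}{7} \approx 12.857$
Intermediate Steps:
$y{\left(b \right)} = 3 + b^{2}$
$h{\left(Q \right)} = 3 + Q^{2}$
$s{\left(W \right)} = \frac{5}{7} - \frac{2 W}{7} - \frac{W^{2}}{7}$ ($s{\left(W \right)} = \frac{5}{7} - \frac{\left(W^{2} + 2 W\right) + \left(W - W\right)}{7} = \frac{5}{7} - \frac{\left(W^{2} + 2 W\right) + 0}{7} = \frac{5}{7} - \frac{W^{2} + 2 W}{7} = \frac{5}{7} - \left(\frac{W^{2}}{7} + \frac{2 W}{7}\right) = \frac{5}{7} - \frac{2 W}{7} - \frac{W^{2}}{7}$)
$t{\left(E \right)} = 7 + 2 E^{2}$ ($t{\left(E \right)} = \left(E^{2} + E E\right) + \left(3 + 2^{2}\right) = \left(E^{2} + E^{2}\right) + \left(3 + 4\right) = 2 E^{2} + 7 = 7 + 2 E^{2}$)
$s{\left(-1 \right)} t{\left(-2 \right)} = \left(\frac{5}{7} - - \frac{2}{7} - \frac{\left(-1\right)^{2}}{7}\right) \left(7 + 2 \left(-2\right)^{2}\right) = \left(\frac{5}{7} + \frac{2}{7} - \frac{1}{7}\right) \left(7 + 2 \cdot 4\right) = \left(\frac{5}{7} + \frac{2}{7} - \frac{1}{7}\right) \left(7 + 8\right) = \frac{6}{7} \cdot 15 = \frac{90}{7}$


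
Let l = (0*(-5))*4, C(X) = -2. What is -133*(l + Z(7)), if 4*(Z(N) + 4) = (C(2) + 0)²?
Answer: 399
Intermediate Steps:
l = 0 (l = 0*4 = 0)
Z(N) = -3 (Z(N) = -4 + (-2 + 0)²/4 = -4 + (¼)*(-2)² = -4 + (¼)*4 = -4 + 1 = -3)
-133*(l + Z(7)) = -133*(0 - 3) = -133*(-3) = 399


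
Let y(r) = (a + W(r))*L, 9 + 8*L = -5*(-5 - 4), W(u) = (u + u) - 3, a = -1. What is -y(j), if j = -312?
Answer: 2826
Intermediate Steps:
W(u) = -3 + 2*u (W(u) = 2*u - 3 = -3 + 2*u)
L = 9/2 (L = -9/8 + (-5*(-5 - 4))/8 = -9/8 + (-5*(-9))/8 = -9/8 + (1/8)*45 = -9/8 + 45/8 = 9/2 ≈ 4.5000)
y(r) = -18 + 9*r (y(r) = (-1 + (-3 + 2*r))*(9/2) = (-4 + 2*r)*(9/2) = -18 + 9*r)
-y(j) = -(-18 + 9*(-312)) = -(-18 - 2808) = -1*(-2826) = 2826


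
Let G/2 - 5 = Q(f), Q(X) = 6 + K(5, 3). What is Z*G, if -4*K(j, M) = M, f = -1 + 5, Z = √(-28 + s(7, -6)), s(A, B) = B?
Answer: 41*I*√34/2 ≈ 119.53*I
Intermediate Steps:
Z = I*√34 (Z = √(-28 - 6) = √(-34) = I*√34 ≈ 5.8309*I)
f = 4
K(j, M) = -M/4
Q(X) = 21/4 (Q(X) = 6 - ¼*3 = 6 - ¾ = 21/4)
G = 41/2 (G = 10 + 2*(21/4) = 10 + 21/2 = 41/2 ≈ 20.500)
Z*G = (I*√34)*(41/2) = 41*I*√34/2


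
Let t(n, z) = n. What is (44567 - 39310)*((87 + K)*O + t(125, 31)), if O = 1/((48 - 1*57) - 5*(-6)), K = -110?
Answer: 1954102/3 ≈ 6.5137e+5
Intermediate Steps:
O = 1/21 (O = 1/((48 - 57) + 30) = 1/(-9 + 30) = 1/21 ≈ 0.047619)
(44567 - 39310)*((87 + K)*O + t(125, 31)) = (44567 - 39310)*((87 - 110)*(1/21) + 125) = 5257*(-23*1/21 + 125) = 5257*(-23/21 + 125) = 5257*(2602/21) = 1954102/3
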